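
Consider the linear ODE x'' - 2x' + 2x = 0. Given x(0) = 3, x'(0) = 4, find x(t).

Characteristic equation r² - 2r + 2 = 0 has discriminant (-2)² - 4·(2) = -4 < 0, so r = 1 ± i.
Hence x_h = C1*cos(t)*exp(t) + C2*exp(t)*sin(t).
Apply the initial conditions: x(0) = C1 = 3 and x'(0) = C1 + C2 = 4. Solving gives C1 = 3, C2 = 1.

x = exp(t)*sin(t) + 3*cos(t)*exp(t)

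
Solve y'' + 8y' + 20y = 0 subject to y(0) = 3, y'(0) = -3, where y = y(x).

y = 3*cos(2*x)*exp(-4*x) + 9*exp(-4*x)*sin(2*x)/2

Characteristic equation r² + 8r + 20 = 0 has discriminant (8)² - 4·(20) = -16 < 0, so r = -4 ± 2i.
Hence y_h = C1*cos(2*x)*exp(-4*x) + C2*exp(-4*x)*sin(2*x).
Apply the initial conditions: y(0) = C1 = 3 and y'(0) = -4*C1 + 2*C2 = -3. Solving gives C1 = 3, C2 = 9/2.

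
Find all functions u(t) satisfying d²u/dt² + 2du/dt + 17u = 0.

Characteristic equation r² + 2r + 17 = 0 has discriminant (2)² - 4·(17) = -64 < 0, so r = -1 ± 4i.
Hence u_h = C1*cos(4*t)*exp(-t) + C2*exp(-t)*sin(4*t).

u = C1*cos(4*t)*exp(-t) + C2*exp(-t)*sin(4*t)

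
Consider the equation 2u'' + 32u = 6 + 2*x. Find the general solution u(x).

u = 3/16 + x/16 + C1*cos(4*x) + C2*sin(4*x)

Divide through by 2: u'' + 16u = 3 + x.
Characteristic equation r² + 16 = 0 has discriminant (0)² - 4·(16) = -64 < 0, so r = ± 4i.
Hence u_h = C1*cos(4*x) + C2*sin(4*x).
For the particular solution try u_p = A0 + A1*x. Substituting and matching coefficients of each power of x gives A0 = 3/16, A1 = 1/16, so u_p = 3/16 + x/16.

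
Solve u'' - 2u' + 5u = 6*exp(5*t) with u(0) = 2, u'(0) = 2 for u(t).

Characteristic equation r² - 2r + 5 = 0 has discriminant (-2)² - 4·(5) = -16 < 0, so r = 1 ± 2i.
Hence u_h = C1*cos(2*t)*exp(t) + C2*exp(t)*sin(2*t).
Try u_p = A*exp(5*t). Substituting into the equation and dividing by exp(5*t) gives A = 3/10, so u_p = 3*exp(5*t)/10.
General solution: u = 3*exp(5*t)/10 + C1*cos(2*t)*exp(t) + C2*exp(t)*sin(2*t).
Apply the initial conditions: u(0) = 3/10 + C1 = 2 and u'(0) = 3/2 + C1 + 2*C2 = 2. Solving gives C1 = 17/10, C2 = -3/5.

u = 3*exp(5*t)/10 - 3*exp(t)*sin(2*t)/5 + 17*cos(2*t)*exp(t)/10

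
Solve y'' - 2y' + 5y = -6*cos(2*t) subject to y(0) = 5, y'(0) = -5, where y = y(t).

y = -6*cos(2*t)/17 + 24*sin(2*t)/17 - 112*exp(t)*sin(2*t)/17 + 91*cos(2*t)*exp(t)/17

Characteristic equation r² - 2r + 5 = 0 has discriminant (-2)² - 4·(5) = -16 < 0, so r = 1 ± 2i.
Hence y_h = C1*cos(2*t)*exp(t) + C2*exp(t)*sin(2*t).
Try y_p = A*cos(2*t) + B*sin(2*t). Substituting and equating the coefficients of cos(2t) and sin(2t) gives A = -6/17, B = 24/17, so y_p = -6*cos(2*t)/17 + 24*sin(2*t)/17.
General solution: y = -6*cos(2*t)/17 + 24*sin(2*t)/17 + C1*cos(2*t)*exp(t) + C2*exp(t)*sin(2*t).
Apply the initial conditions: y(0) = -6/17 + C1 = 5 and y'(0) = 48/17 + C1 + 2*C2 = -5. Solving gives C1 = 91/17, C2 = -112/17.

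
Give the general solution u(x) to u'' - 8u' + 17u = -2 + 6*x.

Characteristic equation r² - 8r + 17 = 0 has discriminant (-8)² - 4·(17) = -4 < 0, so r = 4 ± i.
Hence u_h = C1*cos(x)*exp(4*x) + C2*exp(4*x)*sin(x).
For the particular solution try u_p = A0 + A1*x. Substituting and matching coefficients of each power of x gives A0 = 14/289, A1 = 6/17, so u_p = 14/289 + 6*x/17.

u = 14/289 + 6*x/17 + C1*cos(x)*exp(4*x) + C2*exp(4*x)*sin(x)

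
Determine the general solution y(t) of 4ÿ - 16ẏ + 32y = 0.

y = C1*cos(2*t)*exp(2*t) + C2*exp(2*t)*sin(2*t)

Divide through by 4: y'' - 4y' + 8y = 0.
Characteristic equation r² - 4r + 8 = 0 has discriminant (-4)² - 4·(8) = -16 < 0, so r = 2 ± 2i.
Hence y_h = C1*cos(2*t)*exp(2*t) + C2*exp(2*t)*sin(2*t).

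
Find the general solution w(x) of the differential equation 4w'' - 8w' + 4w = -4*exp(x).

w = C1*exp(x) - x**2*exp(x)/2 + C2*x*exp(x)

Divide through by 4: w'' - 2w' + w = -exp(x).
Characteristic equation r² - 2r + 1 = 0 has discriminant (-2)² - 4·(1) = 0, so r = 1 is a repeated root.
Hence w_h = (C1 + C2*x)*exp(x).
Since exp(x) solves the homogeneous equation (r = 1 is a root of multiplicity 2), multiply the trial by x^2. Try w_p = A*x^2*exp(x). Substituting into the equation and dividing by exp(x) gives A = -1/2, so w_p = -x^2*exp(x)/2.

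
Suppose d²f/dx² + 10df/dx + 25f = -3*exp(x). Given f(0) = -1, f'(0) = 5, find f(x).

f = -11*exp(-5*x)/12 - exp(x)/12 + x*exp(-5*x)/2

Characteristic equation r² + 10r + 25 = 0 has discriminant (10)² - 4·(25) = 0, so r = -5 is a repeated root.
Hence f_h = (C1 + C2*x)*exp(-5*x).
Try f_p = A*exp(x). Substituting into the equation and dividing by exp(x) gives A = -1/12, so f_p = -exp(x)/12.
General solution: f = -exp(x)/12 + C1*exp(-5*x) + C2*x*exp(-5*x).
Apply the initial conditions: f(0) = -1/12 + C1 = -1 and f'(0) = -1/12 + C2 - 5*C1 = 5. Solving gives C1 = -11/12, C2 = 1/2.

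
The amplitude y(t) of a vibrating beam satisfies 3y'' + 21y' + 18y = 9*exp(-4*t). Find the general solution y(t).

Divide through by 3: y'' + 7y' + 6y = 3*exp(-4*t).
Characteristic equation r² + 7r + 6 = 0 factors as (r + 6)(r + 1) = 0, so r = -6, -1.
Hence y_h = C1*exp(-6*t) + C2*exp(-t).
Try y_p = A*exp(-4*t). Substituting into the equation and dividing by exp(-4*t) gives A = -1/2, so y_p = -exp(-4*t)/2.

y = -exp(-4*t)/2 + C1*exp(-6*t) + C2*exp(-t)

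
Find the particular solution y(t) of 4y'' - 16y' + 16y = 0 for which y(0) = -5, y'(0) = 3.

y = -5*exp(2*t) + 13*t*exp(2*t)

Divide through by 4: y'' - 4y' + 4y = 0.
Characteristic equation r² - 4r + 4 = 0 has discriminant (-4)² - 4·(4) = 0, so r = 2 is a repeated root.
Hence y_h = (C1 + C2*t)*exp(2*t).
Apply the initial conditions: y(0) = C1 = -5 and y'(0) = C2 + 2*C1 = 3. Solving gives C1 = -5, C2 = 13.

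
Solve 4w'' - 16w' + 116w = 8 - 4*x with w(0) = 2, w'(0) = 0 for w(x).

Divide through by 4: w'' - 4w' + 29w = 2 - x.
Characteristic equation r² - 4r + 29 = 0 has discriminant (-4)² - 4·(29) = -100 < 0, so r = 2 ± 5i.
Hence w_h = C1*cos(5*x)*exp(2*x) + C2*exp(2*x)*sin(5*x).
For the particular solution try w_p = A0 + A1*x. Substituting and matching coefficients of each power of x gives A0 = 54/841, A1 = -1/29, so w_p = 54/841 - x/29.
General solution: w = 54/841 - x/29 + C1*cos(5*x)*exp(2*x) + C2*exp(2*x)*sin(5*x).
Apply the initial conditions: w(0) = 54/841 + C1 = 2 and w'(0) = -1/29 + 2*C1 + 5*C2 = 0. Solving gives C1 = 1628/841, C2 = -3227/4205.

w = 54/841 - x/29 - 3227*exp(2*x)*sin(5*x)/4205 + 1628*cos(5*x)*exp(2*x)/841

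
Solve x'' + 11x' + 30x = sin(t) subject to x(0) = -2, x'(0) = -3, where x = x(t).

Characteristic equation r² + 11r + 30 = 0 factors as (r + 6)(r + 5) = 0, so r = -6, -5.
Hence x_h = C1*exp(-6*t) + C2*exp(-5*t).
Try x_p = A*cos(t) + B*sin(t). Substituting and equating the coefficients of cos(t) and sin(t) gives A = -11/962, B = 29/962, so x_p = -11*cos(t)/962 + 29*sin(t)/962.
General solution: x = -11*cos(t)/962 + 29*sin(t)/962 + C1*exp(-6*t) + C2*exp(-5*t).
Apply the initial conditions: x(0) = -11/962 + C1 + C2 = -2 and x'(0) = 29/962 - 6*C1 - 5*C2 = -3. Solving gives C1 = 480/37, C2 = -389/26.

x = -389*exp(-5*t)/26 - 11*cos(t)/962 + 29*sin(t)/962 + 480*exp(-6*t)/37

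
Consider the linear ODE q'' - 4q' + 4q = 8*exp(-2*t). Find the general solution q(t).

q = exp(-2*t)/2 + C1*exp(2*t) + C2*t*exp(2*t)

Characteristic equation r² - 4r + 4 = 0 has discriminant (-4)² - 4·(4) = 0, so r = 2 is a repeated root.
Hence q_h = (C1 + C2*t)*exp(2*t).
Try q_p = A*exp(-2*t). Substituting into the equation and dividing by exp(-2*t) gives A = 1/2, so q_p = exp(-2*t)/2.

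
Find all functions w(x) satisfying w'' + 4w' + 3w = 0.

Characteristic equation r² + 4r + 3 = 0 factors as (r + 3)(r + 1) = 0, so r = -3, -1.
Hence w_h = C1*exp(-3*x) + C2*exp(-x).

w = C1*exp(-3*x) + C2*exp(-x)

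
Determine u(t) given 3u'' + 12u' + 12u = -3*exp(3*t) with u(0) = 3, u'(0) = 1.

u = -exp(3*t)/25 + 76*exp(-2*t)/25 + 36*t*exp(-2*t)/5

Divide through by 3: u'' + 4u' + 4u = -exp(3*t).
Characteristic equation r² + 4r + 4 = 0 has discriminant (4)² - 4·(4) = 0, so r = -2 is a repeated root.
Hence u_h = (C1 + C2*t)*exp(-2*t).
Try u_p = A*exp(3*t). Substituting into the equation and dividing by exp(3*t) gives A = -1/25, so u_p = -exp(3*t)/25.
General solution: u = -exp(3*t)/25 + C1*exp(-2*t) + C2*t*exp(-2*t).
Apply the initial conditions: u(0) = -1/25 + C1 = 3 and u'(0) = -3/25 + C2 - 2*C1 = 1. Solving gives C1 = 76/25, C2 = 36/5.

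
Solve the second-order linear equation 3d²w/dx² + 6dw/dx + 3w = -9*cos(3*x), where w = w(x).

Divide through by 3: w'' + 2w' + w = -3*cos(3*x).
Characteristic equation r² + 2r + 1 = 0 has discriminant (2)² - 4·(1) = 0, so r = -1 is a repeated root.
Hence w_h = (C1 + C2*x)*exp(-x).
Try w_p = A*cos(3*x) + B*sin(3*x). Substituting and equating the coefficients of cos(3x) and sin(3x) gives A = 6/25, B = -9/50, so w_p = -9*sin(3*x)/50 + 6*cos(3*x)/25.

w = -9*sin(3*x)/50 + 6*cos(3*x)/25 + C1*exp(-x) + C2*x*exp(-x)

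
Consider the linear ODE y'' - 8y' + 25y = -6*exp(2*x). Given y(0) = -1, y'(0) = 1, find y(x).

Characteristic equation r² - 8r + 25 = 0 has discriminant (-8)² - 4·(25) = -36 < 0, so r = 4 ± 3i.
Hence y_h = C1*cos(3*x)*exp(4*x) + C2*exp(4*x)*sin(3*x).
Try y_p = A*exp(2*x). Substituting into the equation and dividing by exp(2*x) gives A = -6/13, so y_p = -6*exp(2*x)/13.
General solution: y = -6*exp(2*x)/13 + C1*cos(3*x)*exp(4*x) + C2*exp(4*x)*sin(3*x).
Apply the initial conditions: y(0) = -6/13 + C1 = -1 and y'(0) = -12/13 + 3*C2 + 4*C1 = 1. Solving gives C1 = -7/13, C2 = 53/39.

y = -6*exp(2*x)/13 - 7*cos(3*x)*exp(4*x)/13 + 53*exp(4*x)*sin(3*x)/39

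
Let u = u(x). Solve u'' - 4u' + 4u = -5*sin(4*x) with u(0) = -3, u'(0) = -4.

u = -14*exp(2*x)/5 - cos(4*x)/5 + 3*sin(4*x)/20 + x*exp(2*x)

Characteristic equation r² - 4r + 4 = 0 has discriminant (-4)² - 4·(4) = 0, so r = 2 is a repeated root.
Hence u_h = (C1 + C2*x)*exp(2*x).
Try u_p = A*cos(4*x) + B*sin(4*x). Substituting and equating the coefficients of cos(4x) and sin(4x) gives A = -1/5, B = 3/20, so u_p = -cos(4*x)/5 + 3*sin(4*x)/20.
General solution: u = -cos(4*x)/5 + 3*sin(4*x)/20 + C1*exp(2*x) + C2*x*exp(2*x).
Apply the initial conditions: u(0) = -1/5 + C1 = -3 and u'(0) = 3/5 + C2 + 2*C1 = -4. Solving gives C1 = -14/5, C2 = 1.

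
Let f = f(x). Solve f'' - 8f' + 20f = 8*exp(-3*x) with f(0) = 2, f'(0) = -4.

f = 8*exp(-3*x)/53 - 290*exp(4*x)*sin(2*x)/53 + 98*cos(2*x)*exp(4*x)/53

Characteristic equation r² - 8r + 20 = 0 has discriminant (-8)² - 4·(20) = -16 < 0, so r = 4 ± 2i.
Hence f_h = C1*cos(2*x)*exp(4*x) + C2*exp(4*x)*sin(2*x).
Try f_p = A*exp(-3*x). Substituting into the equation and dividing by exp(-3*x) gives A = 8/53, so f_p = 8*exp(-3*x)/53.
General solution: f = 8*exp(-3*x)/53 + C1*cos(2*x)*exp(4*x) + C2*exp(4*x)*sin(2*x).
Apply the initial conditions: f(0) = 8/53 + C1 = 2 and f'(0) = -24/53 + 2*C2 + 4*C1 = -4. Solving gives C1 = 98/53, C2 = -290/53.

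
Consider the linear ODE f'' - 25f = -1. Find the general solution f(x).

Characteristic equation r² - 25 = 0 factors as (r - 5)(r + 5) = 0, so r = 5, -5.
Hence f_h = C1*exp(5*x) + C2*exp(-5*x).
For the particular solution try f_p = A0. Substituting and matching coefficients of each power of x gives A0 = 1/25, so f_p = 1/25.

f = 1/25 + C1*exp(5*x) + C2*exp(-5*x)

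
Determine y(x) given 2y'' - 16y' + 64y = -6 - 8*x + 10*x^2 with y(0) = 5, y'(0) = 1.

Divide through by 2: y'' - 8y' + 32y = -3 - 4*x + 5*x^2.
Characteristic equation r² - 8r + 32 = 0 has discriminant (-8)² - 4·(32) = -64 < 0, so r = 4 ± 4i.
Hence y_h = C1*cos(4*x)*exp(4*x) + C2*exp(4*x)*sin(4*x).
For the particular solution try y_p = A0 + A1*x + A2*x^2. Substituting and matching coefficients of each power of x gives A0 = -59/512, A1 = -3/64, A2 = 5/32, so y_p = -59/512 - 3*x/64 + 5*x^2/32.
General solution: y = -59/512 - 3*x/64 + 5*x^2/32 + C1*cos(4*x)*exp(4*x) + C2*exp(4*x)*sin(4*x).
Apply the initial conditions: y(0) = -59/512 + C1 = 5 and y'(0) = -3/64 + 4*C1 + 4*C2 = 1. Solving gives C1 = 2619/512, C2 = -2485/512.

y = -59/512 - 3*x/64 + 5*x**2/32 - 2485*exp(4*x)*sin(4*x)/512 + 2619*cos(4*x)*exp(4*x)/512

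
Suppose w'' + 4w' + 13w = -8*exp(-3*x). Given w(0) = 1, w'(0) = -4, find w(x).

Characteristic equation r² + 4r + 13 = 0 has discriminant (4)² - 4·(13) = -36 < 0, so r = -2 ± 3i.
Hence w_h = C1*cos(3*x)*exp(-2*x) + C2*exp(-2*x)*sin(3*x).
Try w_p = A*exp(-3*x). Substituting into the equation and dividing by exp(-3*x) gives A = -4/5, so w_p = -4*exp(-3*x)/5.
General solution: w = -4*exp(-3*x)/5 + C1*cos(3*x)*exp(-2*x) + C2*exp(-2*x)*sin(3*x).
Apply the initial conditions: w(0) = -4/5 + C1 = 1 and w'(0) = 12/5 - 2*C1 + 3*C2 = -4. Solving gives C1 = 9/5, C2 = -14/15.

w = -4*exp(-3*x)/5 - 14*exp(-2*x)*sin(3*x)/15 + 9*cos(3*x)*exp(-2*x)/5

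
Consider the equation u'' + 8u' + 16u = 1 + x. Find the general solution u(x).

u = 1/32 + x/16 + C1*exp(-4*x) + C2*x*exp(-4*x)

Characteristic equation r² + 8r + 16 = 0 has discriminant (8)² - 4·(16) = 0, so r = -4 is a repeated root.
Hence u_h = (C1 + C2*x)*exp(-4*x).
For the particular solution try u_p = A0 + A1*x. Substituting and matching coefficients of each power of x gives A0 = 1/32, A1 = 1/16, so u_p = 1/32 + x/16.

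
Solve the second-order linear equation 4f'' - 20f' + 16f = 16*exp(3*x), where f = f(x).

f = -2*exp(3*x) + C1*exp(4*x) + C2*exp(x)

Divide through by 4: f'' - 5f' + 4f = 4*exp(3*x).
Characteristic equation r² - 5r + 4 = 0 factors as (r - 4)(r - 1) = 0, so r = 4, 1.
Hence f_h = C1*exp(4*x) + C2*exp(x).
Try f_p = A*exp(3*x). Substituting into the equation and dividing by exp(3*x) gives A = -2, so f_p = -2*exp(3*x).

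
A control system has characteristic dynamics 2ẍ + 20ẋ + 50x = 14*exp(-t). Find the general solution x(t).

Divide through by 2: x'' + 10x' + 25x = 7*exp(-t).
Characteristic equation r² + 10r + 25 = 0 has discriminant (10)² - 4·(25) = 0, so r = -5 is a repeated root.
Hence x_h = (C1 + C2*t)*exp(-5*t).
Try x_p = A*exp(-t). Substituting into the equation and dividing by exp(-t) gives A = 7/16, so x_p = 7*exp(-t)/16.

x = 7*exp(-t)/16 + C1*exp(-5*t) + C2*t*exp(-5*t)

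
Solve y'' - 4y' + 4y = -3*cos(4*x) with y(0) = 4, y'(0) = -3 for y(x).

y = 3*sin(4*x)/25 + 9*cos(4*x)/100 + 391*exp(2*x)/100 - 113*x*exp(2*x)/10

Characteristic equation r² - 4r + 4 = 0 has discriminant (-4)² - 4·(4) = 0, so r = 2 is a repeated root.
Hence y_h = (C1 + C2*x)*exp(2*x).
Try y_p = A*cos(4*x) + B*sin(4*x). Substituting and equating the coefficients of cos(4x) and sin(4x) gives A = 9/100, B = 3/25, so y_p = 3*sin(4*x)/25 + 9*cos(4*x)/100.
General solution: y = 3*sin(4*x)/25 + 9*cos(4*x)/100 + C1*exp(2*x) + C2*x*exp(2*x).
Apply the initial conditions: y(0) = 9/100 + C1 = 4 and y'(0) = 12/25 + C2 + 2*C1 = -3. Solving gives C1 = 391/100, C2 = -113/10.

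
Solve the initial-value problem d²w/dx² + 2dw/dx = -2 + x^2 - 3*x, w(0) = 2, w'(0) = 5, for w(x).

Characteristic equation r² + 2r = 0 factors as (r + 2)r = 0, so r = -2, 0.
Hence w_h = C1*exp(-2*x) + C2.
Since 0 is a characteristic root (multiplicity 1), multiply the polynomial trial by x: try w_p = x*(A0 + A1*x + A2*x^2). Substituting and matching coefficients of each power of x gives A0 = 0, A1 = -1, A2 = 1/6, so w_p = -x^2 + x^3/6.
General solution: w = C2 - x^2 + x^3/6 + C1*exp(-2*x).
Apply the initial conditions: w(0) = C1 + C2 = 2 and w'(0) = -2*C1 = 5. Solving gives C1 = -5/2, C2 = 9/2.

w = 9/2 - x**2 - 5*exp(-2*x)/2 + x**3/6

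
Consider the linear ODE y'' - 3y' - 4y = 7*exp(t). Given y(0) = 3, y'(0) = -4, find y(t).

y = -7*exp(t)/6 + 4*exp(4*t)/15 + 39*exp(-t)/10

Characteristic equation r² - 3r - 4 = 0 factors as (r + 1)(r - 4) = 0, so r = -1, 4.
Hence y_h = C1*exp(-t) + C2*exp(4*t).
Try y_p = A*exp(t). Substituting into the equation and dividing by exp(t) gives A = -7/6, so y_p = -7*exp(t)/6.
General solution: y = -7*exp(t)/6 + C1*exp(-t) + C2*exp(4*t).
Apply the initial conditions: y(0) = -7/6 + C1 + C2 = 3 and y'(0) = -7/6 - C1 + 4*C2 = -4. Solving gives C1 = 39/10, C2 = 4/15.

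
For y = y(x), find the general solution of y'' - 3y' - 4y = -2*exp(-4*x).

Characteristic equation r² - 3r - 4 = 0 factors as (r + 1)(r - 4) = 0, so r = -1, 4.
Hence y_h = C1*exp(-x) + C2*exp(4*x).
Try y_p = A*exp(-4*x). Substituting into the equation and dividing by exp(-4*x) gives A = -1/12, so y_p = -exp(-4*x)/12.

y = -exp(-4*x)/12 + C1*exp(-x) + C2*exp(4*x)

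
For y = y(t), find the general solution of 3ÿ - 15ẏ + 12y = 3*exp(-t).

Divide through by 3: y'' - 5y' + 4y = exp(-t).
Characteristic equation r² - 5r + 4 = 0 factors as (r - 1)(r - 4) = 0, so r = 1, 4.
Hence y_h = C1*exp(t) + C2*exp(4*t).
Try y_p = A*exp(-t). Substituting into the equation and dividing by exp(-t) gives A = 1/10, so y_p = exp(-t)/10.

y = exp(-t)/10 + C1*exp(t) + C2*exp(4*t)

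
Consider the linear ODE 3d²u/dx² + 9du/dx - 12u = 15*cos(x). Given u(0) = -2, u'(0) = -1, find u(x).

Divide through by 3: u'' + 3u' - 4u = 5*cos(x).
Characteristic equation r² + 3r - 4 = 0 factors as (r - 1)(r + 4) = 0, so r = 1, -4.
Hence u_h = C1*exp(x) + C2*exp(-4*x).
Try u_p = A*cos(x) + B*sin(x). Substituting and equating the coefficients of cos(x) and sin(x) gives A = -25/34, B = 15/34, so u_p = -25*cos(x)/34 + 15*sin(x)/34.
General solution: u = -25*cos(x)/34 + 15*sin(x)/34 + C1*exp(x) + C2*exp(-4*x).
Apply the initial conditions: u(0) = -25/34 + C1 + C2 = -2 and u'(0) = 15/34 + C1 - 4*C2 = -1. Solving gives C1 = -13/10, C2 = 3/85.

u = -25*cos(x)/34 - 13*exp(x)/10 + 3*exp(-4*x)/85 + 15*sin(x)/34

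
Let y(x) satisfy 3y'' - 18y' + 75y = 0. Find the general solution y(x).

y = C1*cos(4*x)*exp(3*x) + C2*exp(3*x)*sin(4*x)

Divide through by 3: y'' - 6y' + 25y = 0.
Characteristic equation r² - 6r + 25 = 0 has discriminant (-6)² - 4·(25) = -64 < 0, so r = 3 ± 4i.
Hence y_h = C1*cos(4*x)*exp(3*x) + C2*exp(3*x)*sin(4*x).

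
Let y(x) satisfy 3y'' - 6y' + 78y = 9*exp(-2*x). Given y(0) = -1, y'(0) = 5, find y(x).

y = 3*exp(-2*x)/34 - 37*cos(5*x)*exp(x)/34 + 213*exp(x)*sin(5*x)/170

Divide through by 3: y'' - 2y' + 26y = 3*exp(-2*x).
Characteristic equation r² - 2r + 26 = 0 has discriminant (-2)² - 4·(26) = -100 < 0, so r = 1 ± 5i.
Hence y_h = C1*cos(5*x)*exp(x) + C2*exp(x)*sin(5*x).
Try y_p = A*exp(-2*x). Substituting into the equation and dividing by exp(-2*x) gives A = 3/34, so y_p = 3*exp(-2*x)/34.
General solution: y = 3*exp(-2*x)/34 + C1*cos(5*x)*exp(x) + C2*exp(x)*sin(5*x).
Apply the initial conditions: y(0) = 3/34 + C1 = -1 and y'(0) = -3/17 + C1 + 5*C2 = 5. Solving gives C1 = -37/34, C2 = 213/170.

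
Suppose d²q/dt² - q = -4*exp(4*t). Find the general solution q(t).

Characteristic equation r² - 1 = 0 factors as (r - 1)(r + 1) = 0, so r = 1, -1.
Hence q_h = C1*exp(t) + C2*exp(-t).
Try q_p = A*exp(4*t). Substituting into the equation and dividing by exp(4*t) gives A = -4/15, so q_p = -4*exp(4*t)/15.

q = -4*exp(4*t)/15 + C1*exp(t) + C2*exp(-t)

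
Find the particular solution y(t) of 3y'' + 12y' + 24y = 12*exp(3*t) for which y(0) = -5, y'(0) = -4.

y = 4*exp(3*t)/29 - 213*exp(-2*t)*sin(2*t)/29 - 149*cos(2*t)*exp(-2*t)/29

Divide through by 3: y'' + 4y' + 8y = 4*exp(3*t).
Characteristic equation r² + 4r + 8 = 0 has discriminant (4)² - 4·(8) = -16 < 0, so r = -2 ± 2i.
Hence y_h = C1*cos(2*t)*exp(-2*t) + C2*exp(-2*t)*sin(2*t).
Try y_p = A*exp(3*t). Substituting into the equation and dividing by exp(3*t) gives A = 4/29, so y_p = 4*exp(3*t)/29.
General solution: y = 4*exp(3*t)/29 + C1*cos(2*t)*exp(-2*t) + C2*exp(-2*t)*sin(2*t).
Apply the initial conditions: y(0) = 4/29 + C1 = -5 and y'(0) = 12/29 - 2*C1 + 2*C2 = -4. Solving gives C1 = -149/29, C2 = -213/29.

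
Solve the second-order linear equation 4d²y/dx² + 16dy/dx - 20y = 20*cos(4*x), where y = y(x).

y = -105*cos(4*x)/697 + 80*sin(4*x)/697 + C1*exp(-5*x) + C2*exp(x)

Divide through by 4: y'' + 4y' - 5y = 5*cos(4*x).
Characteristic equation r² + 4r - 5 = 0 factors as (r + 5)(r - 1) = 0, so r = -5, 1.
Hence y_h = C1*exp(-5*x) + C2*exp(x).
Try y_p = A*cos(4*x) + B*sin(4*x). Substituting and equating the coefficients of cos(4x) and sin(4x) gives A = -105/697, B = 80/697, so y_p = -105*cos(4*x)/697 + 80*sin(4*x)/697.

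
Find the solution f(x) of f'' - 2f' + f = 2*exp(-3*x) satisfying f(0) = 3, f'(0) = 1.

f = exp(-3*x)/8 + 23*exp(x)/8 - 3*x*exp(x)/2

Characteristic equation r² - 2r + 1 = 0 has discriminant (-2)² - 4·(1) = 0, so r = 1 is a repeated root.
Hence f_h = (C1 + C2*x)*exp(x).
Try f_p = A*exp(-3*x). Substituting into the equation and dividing by exp(-3*x) gives A = 1/8, so f_p = exp(-3*x)/8.
General solution: f = exp(-3*x)/8 + C1*exp(x) + C2*x*exp(x).
Apply the initial conditions: f(0) = 1/8 + C1 = 3 and f'(0) = -3/8 + C1 + C2 = 1. Solving gives C1 = 23/8, C2 = -3/2.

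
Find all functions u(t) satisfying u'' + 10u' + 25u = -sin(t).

u = -6*sin(t)/169 + 5*cos(t)/338 + C1*exp(-5*t) + C2*t*exp(-5*t)

Characteristic equation r² + 10r + 25 = 0 has discriminant (10)² - 4·(25) = 0, so r = -5 is a repeated root.
Hence u_h = (C1 + C2*t)*exp(-5*t).
Try u_p = A*cos(t) + B*sin(t). Substituting and equating the coefficients of cos(t) and sin(t) gives A = 5/338, B = -6/169, so u_p = -6*sin(t)/169 + 5*cos(t)/338.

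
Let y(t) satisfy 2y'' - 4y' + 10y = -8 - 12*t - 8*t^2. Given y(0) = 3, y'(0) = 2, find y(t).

y = -152/125 - 46*t/25 - 4*t**2/5 - 47*exp(t)*sin(2*t)/250 + 527*cos(2*t)*exp(t)/125

Divide through by 2: y'' - 2y' + 5y = -4 - 6*t - 4*t^2.
Characteristic equation r² - 2r + 5 = 0 has discriminant (-2)² - 4·(5) = -16 < 0, so r = 1 ± 2i.
Hence y_h = C1*cos(2*t)*exp(t) + C2*exp(t)*sin(2*t).
For the particular solution try y_p = A0 + A1*t + A2*t^2. Substituting and matching coefficients of each power of t gives A0 = -152/125, A1 = -46/25, A2 = -4/5, so y_p = -152/125 - 46*t/25 - 4*t^2/5.
General solution: y = -152/125 - 46*t/25 - 4*t^2/5 + C1*cos(2*t)*exp(t) + C2*exp(t)*sin(2*t).
Apply the initial conditions: y(0) = -152/125 + C1 = 3 and y'(0) = -46/25 + C1 + 2*C2 = 2. Solving gives C1 = 527/125, C2 = -47/250.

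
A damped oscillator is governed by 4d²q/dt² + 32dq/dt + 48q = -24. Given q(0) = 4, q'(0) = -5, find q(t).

Divide through by 4: q'' + 8q' + 12q = -6.
Characteristic equation r² + 8r + 12 = 0 factors as (r + 6)(r + 2) = 0, so r = -6, -2.
Hence q_h = C1*exp(-6*t) + C2*exp(-2*t).
For the particular solution try q_p = A0. Substituting and matching coefficients of each power of t gives A0 = -1/2, so q_p = -1/2.
General solution: q = -1/2 + C1*exp(-6*t) + C2*exp(-2*t).
Apply the initial conditions: q(0) = -1/2 + C1 + C2 = 4 and q'(0) = -6*C1 - 2*C2 = -5. Solving gives C1 = -1, C2 = 11/2.

q = -1/2 - exp(-6*t) + 11*exp(-2*t)/2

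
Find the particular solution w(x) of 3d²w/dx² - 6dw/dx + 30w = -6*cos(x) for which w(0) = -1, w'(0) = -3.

w = -18*cos(x)/85 + 4*sin(x)/85 - 67*cos(3*x)*exp(x)/85 - 64*exp(x)*sin(3*x)/85

Divide through by 3: w'' - 2w' + 10w = -2*cos(x).
Characteristic equation r² - 2r + 10 = 0 has discriminant (-2)² - 4·(10) = -36 < 0, so r = 1 ± 3i.
Hence w_h = C1*cos(3*x)*exp(x) + C2*exp(x)*sin(3*x).
Try w_p = A*cos(x) + B*sin(x). Substituting and equating the coefficients of cos(x) and sin(x) gives A = -18/85, B = 4/85, so w_p = -18*cos(x)/85 + 4*sin(x)/85.
General solution: w = -18*cos(x)/85 + 4*sin(x)/85 + C1*cos(3*x)*exp(x) + C2*exp(x)*sin(3*x).
Apply the initial conditions: w(0) = -18/85 + C1 = -1 and w'(0) = 4/85 + C1 + 3*C2 = -3. Solving gives C1 = -67/85, C2 = -64/85.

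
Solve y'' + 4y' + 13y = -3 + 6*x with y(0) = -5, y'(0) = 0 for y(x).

Characteristic equation r² + 4r + 13 = 0 has discriminant (4)² - 4·(13) = -36 < 0, so r = -2 ± 3i.
Hence y_h = C1*cos(3*x)*exp(-2*x) + C2*exp(-2*x)*sin(3*x).
For the particular solution try y_p = A0 + A1*x. Substituting and matching coefficients of each power of x gives A0 = -63/169, A1 = 6/13, so y_p = -63/169 + 6*x/13.
General solution: y = -63/169 + 6*x/13 + C1*cos(3*x)*exp(-2*x) + C2*exp(-2*x)*sin(3*x).
Apply the initial conditions: y(0) = -63/169 + C1 = -5 and y'(0) = 6/13 - 2*C1 + 3*C2 = 0. Solving gives C1 = -782/169, C2 = -1642/507.

y = -63/169 + 6*x/13 - 1642*exp(-2*x)*sin(3*x)/507 - 782*cos(3*x)*exp(-2*x)/169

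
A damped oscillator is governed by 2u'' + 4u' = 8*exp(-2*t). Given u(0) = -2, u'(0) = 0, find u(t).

Divide through by 2: u'' + 2u' = 4*exp(-2*t).
Characteristic equation r² + 2r = 0 factors as (r + 2)r = 0, so r = -2, 0.
Hence u_h = C1*exp(-2*t) + C2.
Since exp(-2*t) solves the homogeneous equation (r = -2 is a root of multiplicity 1), multiply the trial by t. Try u_p = A*t*exp(-2*t). Substituting into the equation and dividing by exp(-2*t) gives A = -2, so u_p = -2*t*exp(-2*t).
General solution: u = C2 + C1*exp(-2*t) - 2*t*exp(-2*t).
Apply the initial conditions: u(0) = C1 + C2 = -2 and u'(0) = -2 - 2*C1 = 0. Solving gives C1 = -1, C2 = -1.

u = -1 - exp(-2*t) - 2*t*exp(-2*t)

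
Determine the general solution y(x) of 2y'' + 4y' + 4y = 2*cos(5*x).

y = -23*cos(5*x)/629 + 10*sin(5*x)/629 + C1*cos(x)*exp(-x) + C2*exp(-x)*sin(x)

Divide through by 2: y'' + 2y' + 2y = cos(5*x).
Characteristic equation r² + 2r + 2 = 0 has discriminant (2)² - 4·(2) = -4 < 0, so r = -1 ± i.
Hence y_h = C1*cos(x)*exp(-x) + C2*exp(-x)*sin(x).
Try y_p = A*cos(5*x) + B*sin(5*x). Substituting and equating the coefficients of cos(5x) and sin(5x) gives A = -23/629, B = 10/629, so y_p = -23*cos(5*x)/629 + 10*sin(5*x)/629.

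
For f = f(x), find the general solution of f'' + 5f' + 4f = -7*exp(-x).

f = C1*exp(-4*x) + C2*exp(-x) - 7*x*exp(-x)/3

Characteristic equation r² + 5r + 4 = 0 factors as (r + 4)(r + 1) = 0, so r = -4, -1.
Hence f_h = C1*exp(-4*x) + C2*exp(-x).
Since exp(-x) solves the homogeneous equation (r = -1 is a root of multiplicity 1), multiply the trial by x. Try f_p = A*x*exp(-x). Substituting into the equation and dividing by exp(-x) gives A = -7/3, so f_p = -7*x*exp(-x)/3.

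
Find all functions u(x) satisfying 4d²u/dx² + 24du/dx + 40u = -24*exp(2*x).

u = -3*exp(2*x)/13 + C1*cos(x)*exp(-3*x) + C2*exp(-3*x)*sin(x)

Divide through by 4: u'' + 6u' + 10u = -6*exp(2*x).
Characteristic equation r² + 6r + 10 = 0 has discriminant (6)² - 4·(10) = -4 < 0, so r = -3 ± i.
Hence u_h = C1*cos(x)*exp(-3*x) + C2*exp(-3*x)*sin(x).
Try u_p = A*exp(2*x). Substituting into the equation and dividing by exp(2*x) gives A = -3/13, so u_p = -3*exp(2*x)/13.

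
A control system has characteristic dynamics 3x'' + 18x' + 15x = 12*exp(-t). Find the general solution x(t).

Divide through by 3: x'' + 6x' + 5x = 4*exp(-t).
Characteristic equation r² + 6r + 5 = 0 factors as (r + 5)(r + 1) = 0, so r = -5, -1.
Hence x_h = C1*exp(-5*t) + C2*exp(-t).
Since exp(-t) solves the homogeneous equation (r = -1 is a root of multiplicity 1), multiply the trial by t. Try x_p = A*t*exp(-t). Substituting into the equation and dividing by exp(-t) gives A = 1, so x_p = t*exp(-t).

x = C1*exp(-5*t) + C2*exp(-t) + t*exp(-t)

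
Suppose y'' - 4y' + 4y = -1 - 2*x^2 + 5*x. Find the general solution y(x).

y = 1/4 - x**2/2 + x/4 + C1*exp(2*x) + C2*x*exp(2*x)

Characteristic equation r² - 4r + 4 = 0 has discriminant (-4)² - 4·(4) = 0, so r = 2 is a repeated root.
Hence y_h = (C1 + C2*x)*exp(2*x).
For the particular solution try y_p = A0 + A1*x + A2*x^2. Substituting and matching coefficients of each power of x gives A0 = 1/4, A1 = 1/4, A2 = -1/2, so y_p = 1/4 - x^2/2 + x/4.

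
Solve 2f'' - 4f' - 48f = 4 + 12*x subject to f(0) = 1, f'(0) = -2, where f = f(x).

f = -1/16 - x/4 + exp(6*x)/4 + 13*exp(-4*x)/16

Divide through by 2: f'' - 2f' - 24f = 2 + 6*x.
Characteristic equation r² - 2r - 24 = 0 factors as (r + 4)(r - 6) = 0, so r = -4, 6.
Hence f_h = C1*exp(-4*x) + C2*exp(6*x).
For the particular solution try f_p = A0 + A1*x. Substituting and matching coefficients of each power of x gives A0 = -1/16, A1 = -1/4, so f_p = -1/16 - x/4.
General solution: f = -1/16 - x/4 + C1*exp(-4*x) + C2*exp(6*x).
Apply the initial conditions: f(0) = -1/16 + C1 + C2 = 1 and f'(0) = -1/4 - 4*C1 + 6*C2 = -2. Solving gives C1 = 13/16, C2 = 1/4.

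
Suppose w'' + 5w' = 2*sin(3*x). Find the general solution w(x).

Characteristic equation r² + 5r = 0 factors as (r + 5)r = 0, so r = -5, 0.
Hence w_h = C1*exp(-5*x) + C2.
Try w_p = A*cos(3*x) + B*sin(3*x). Substituting and equating the coefficients of cos(3x) and sin(3x) gives A = -5/51, B = -1/17, so w_p = -5*cos(3*x)/51 - sin(3*x)/17.

w = C2 - 5*cos(3*x)/51 - sin(3*x)/17 + C1*exp(-5*x)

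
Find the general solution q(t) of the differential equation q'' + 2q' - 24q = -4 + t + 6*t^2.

Characteristic equation r² + 2r - 24 = 0 factors as (r - 4)(r + 6) = 0, so r = 4, -6.
Hence q_h = C1*exp(4*t) + C2*exp(-6*t).
For the particular solution try q_p = A0 + A1*t + A2*t^2. Substituting and matching coefficients of each power of t gives A0 = 5/36, A1 = -1/12, A2 = -1/4, so q_p = 5/36 - t^2/4 - t/12.

q = 5/36 - t**2/4 - t/12 + C1*exp(4*t) + C2*exp(-6*t)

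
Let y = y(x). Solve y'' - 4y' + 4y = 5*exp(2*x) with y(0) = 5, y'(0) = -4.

y = 5*exp(2*x) - 14*x*exp(2*x) + 5*x**2*exp(2*x)/2

Characteristic equation r² - 4r + 4 = 0 has discriminant (-4)² - 4·(4) = 0, so r = 2 is a repeated root.
Hence y_h = (C1 + C2*x)*exp(2*x).
Since exp(2*x) solves the homogeneous equation (r = 2 is a root of multiplicity 2), multiply the trial by x^2. Try y_p = A*x^2*exp(2*x). Substituting into the equation and dividing by exp(2*x) gives A = 5/2, so y_p = 5*x^2*exp(2*x)/2.
General solution: y = C1*exp(2*x) + 5*x^2*exp(2*x)/2 + C2*x*exp(2*x).
Apply the initial conditions: y(0) = C1 = 5 and y'(0) = C2 + 2*C1 = -4. Solving gives C1 = 5, C2 = -14.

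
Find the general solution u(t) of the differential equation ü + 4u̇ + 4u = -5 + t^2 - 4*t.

u = 1/8 - 3*t/2 + t**2/4 + C1*exp(-2*t) + C2*t*exp(-2*t)

Characteristic equation r² + 4r + 4 = 0 has discriminant (4)² - 4·(4) = 0, so r = -2 is a repeated root.
Hence u_h = (C1 + C2*t)*exp(-2*t).
For the particular solution try u_p = A0 + A1*t + A2*t^2. Substituting and matching coefficients of each power of t gives A0 = 1/8, A1 = -3/2, A2 = 1/4, so u_p = 1/8 - 3*t/2 + t^2/4.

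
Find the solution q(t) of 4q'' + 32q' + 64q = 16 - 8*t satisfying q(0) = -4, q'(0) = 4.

q = 5/16 - 69*exp(-4*t)/16 - t/8 - 105*t*exp(-4*t)/8

Divide through by 4: q'' + 8q' + 16q = 4 - 2*t.
Characteristic equation r² + 8r + 16 = 0 has discriminant (8)² - 4·(16) = 0, so r = -4 is a repeated root.
Hence q_h = (C1 + C2*t)*exp(-4*t).
For the particular solution try q_p = A0 + A1*t. Substituting and matching coefficients of each power of t gives A0 = 5/16, A1 = -1/8, so q_p = 5/16 - t/8.
General solution: q = 5/16 - t/8 + C1*exp(-4*t) + C2*t*exp(-4*t).
Apply the initial conditions: q(0) = 5/16 + C1 = -4 and q'(0) = -1/8 + C2 - 4*C1 = 4. Solving gives C1 = -69/16, C2 = -105/8.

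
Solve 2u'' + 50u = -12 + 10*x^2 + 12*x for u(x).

Divide through by 2: u'' + 25u = -6 + 5*x^2 + 6*x.
Characteristic equation r² + 25 = 0 has discriminant (0)² - 4·(25) = -100 < 0, so r = ± 5i.
Hence u_h = C1*cos(5*x) + C2*sin(5*x).
For the particular solution try u_p = A0 + A1*x + A2*x^2. Substituting and matching coefficients of each power of x gives A0 = -32/125, A1 = 6/25, A2 = 1/5, so u_p = -32/125 + x^2/5 + 6*x/25.

u = -32/125 + x**2/5 + 6*x/25 + C1*cos(5*x) + C2*sin(5*x)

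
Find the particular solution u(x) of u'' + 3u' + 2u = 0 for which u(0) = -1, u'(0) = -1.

Characteristic equation r² + 3r + 2 = 0 factors as (r + 1)(r + 2) = 0, so r = -1, -2.
Hence u_h = C1*exp(-x) + C2*exp(-2*x).
Apply the initial conditions: u(0) = C1 + C2 = -1 and u'(0) = -C1 - 2*C2 = -1. Solving gives C1 = -3, C2 = 2.

u = -3*exp(-x) + 2*exp(-2*x)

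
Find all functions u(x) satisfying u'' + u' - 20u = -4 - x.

u = 81/400 + x/20 + C1*exp(4*x) + C2*exp(-5*x)

Characteristic equation r² + r - 20 = 0 factors as (r - 4)(r + 5) = 0, so r = 4, -5.
Hence u_h = C1*exp(4*x) + C2*exp(-5*x).
For the particular solution try u_p = A0 + A1*x. Substituting and matching coefficients of each power of x gives A0 = 81/400, A1 = 1/20, so u_p = 81/400 + x/20.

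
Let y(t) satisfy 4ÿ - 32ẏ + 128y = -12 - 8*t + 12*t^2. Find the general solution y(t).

y = -53/512 - t/64 + 3*t**2/32 + C1*cos(4*t)*exp(4*t) + C2*exp(4*t)*sin(4*t)

Divide through by 4: y'' - 8y' + 32y = -3 - 2*t + 3*t^2.
Characteristic equation r² - 8r + 32 = 0 has discriminant (-8)² - 4·(32) = -64 < 0, so r = 4 ± 4i.
Hence y_h = C1*cos(4*t)*exp(4*t) + C2*exp(4*t)*sin(4*t).
For the particular solution try y_p = A0 + A1*t + A2*t^2. Substituting and matching coefficients of each power of t gives A0 = -53/512, A1 = -1/64, A2 = 3/32, so y_p = -53/512 - t/64 + 3*t^2/32.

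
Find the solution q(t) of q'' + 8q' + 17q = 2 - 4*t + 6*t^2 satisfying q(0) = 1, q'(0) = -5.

Characteristic equation r² + 8r + 17 = 0 has discriminant (8)² - 4·(17) = -4 < 0, so r = -4 ± i.
Hence q_h = C1*cos(t)*exp(-4*t) + C2*exp(-4*t)*sin(t).
For the particular solution try q_p = A0 + A1*t + A2*t^2. Substituting and matching coefficients of each power of t gives A0 = 1686/4913, A1 = -164/289, A2 = 6/17, so q_p = 1686/4913 - 164*t/289 + 6*t^2/17.
General solution: q = 1686/4913 - 164*t/289 + 6*t^2/17 + C1*cos(t)*exp(-4*t) + C2*exp(-4*t)*sin(t).
Apply the initial conditions: q(0) = 1686/4913 + C1 = 1 and q'(0) = -164/289 + C2 - 4*C1 = -5. Solving gives C1 = 3227/4913, C2 = -8869/4913.

q = 1686/4913 - 164*t/289 + 6*t**2/17 - 8869*exp(-4*t)*sin(t)/4913 + 3227*cos(t)*exp(-4*t)/4913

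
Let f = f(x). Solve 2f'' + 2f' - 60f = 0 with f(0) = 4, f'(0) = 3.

f = 17*exp(-6*x)/11 + 27*exp(5*x)/11

Divide through by 2: f'' + f' - 30f = 0.
Characteristic equation r² + r - 30 = 0 factors as (r + 6)(r - 5) = 0, so r = -6, 5.
Hence f_h = C1*exp(-6*x) + C2*exp(5*x).
Apply the initial conditions: f(0) = C1 + C2 = 4 and f'(0) = -6*C1 + 5*C2 = 3. Solving gives C1 = 17/11, C2 = 27/11.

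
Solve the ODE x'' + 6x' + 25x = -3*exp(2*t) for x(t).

x = -3*exp(2*t)/41 + C1*cos(4*t)*exp(-3*t) + C2*exp(-3*t)*sin(4*t)

Characteristic equation r² + 6r + 25 = 0 has discriminant (6)² - 4·(25) = -64 < 0, so r = -3 ± 4i.
Hence x_h = C1*cos(4*t)*exp(-3*t) + C2*exp(-3*t)*sin(4*t).
Try x_p = A*exp(2*t). Substituting into the equation and dividing by exp(2*t) gives A = -3/41, so x_p = -3*exp(2*t)/41.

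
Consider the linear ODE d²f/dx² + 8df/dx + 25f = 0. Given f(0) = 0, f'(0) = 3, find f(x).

f = exp(-4*x)*sin(3*x)

Characteristic equation r² + 8r + 25 = 0 has discriminant (8)² - 4·(25) = -36 < 0, so r = -4 ± 3i.
Hence f_h = C1*cos(3*x)*exp(-4*x) + C2*exp(-4*x)*sin(3*x).
Apply the initial conditions: f(0) = C1 = 0 and f'(0) = -4*C1 + 3*C2 = 3. Solving gives C1 = 0, C2 = 1.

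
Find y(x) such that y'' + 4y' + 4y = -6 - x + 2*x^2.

Characteristic equation r² + 4r + 4 = 0 has discriminant (4)² - 4·(4) = 0, so r = -2 is a repeated root.
Hence y_h = (C1 + C2*x)*exp(-2*x).
For the particular solution try y_p = A0 + A1*x + A2*x^2. Substituting and matching coefficients of each power of x gives A0 = -1/2, A1 = -5/4, A2 = 1/2, so y_p = -1/2 + x^2/2 - 5*x/4.

y = -1/2 + x**2/2 - 5*x/4 + C1*exp(-2*x) + C2*x*exp(-2*x)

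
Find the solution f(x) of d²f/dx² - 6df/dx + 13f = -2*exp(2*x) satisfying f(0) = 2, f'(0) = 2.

Characteristic equation r² - 6r + 13 = 0 has discriminant (-6)² - 4·(13) = -16 < 0, so r = 3 ± 2i.
Hence f_h = C1*cos(2*x)*exp(3*x) + C2*exp(3*x)*sin(2*x).
Try f_p = A*exp(2*x). Substituting into the equation and dividing by exp(2*x) gives A = -2/5, so f_p = -2*exp(2*x)/5.
General solution: f = -2*exp(2*x)/5 + C1*cos(2*x)*exp(3*x) + C2*exp(3*x)*sin(2*x).
Apply the initial conditions: f(0) = -2/5 + C1 = 2 and f'(0) = -4/5 + 2*C2 + 3*C1 = 2. Solving gives C1 = 12/5, C2 = -11/5.

f = -2*exp(2*x)/5 - 11*exp(3*x)*sin(2*x)/5 + 12*cos(2*x)*exp(3*x)/5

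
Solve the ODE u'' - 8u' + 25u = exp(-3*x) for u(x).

Characteristic equation r² - 8r + 25 = 0 has discriminant (-8)² - 4·(25) = -36 < 0, so r = 4 ± 3i.
Hence u_h = C1*cos(3*x)*exp(4*x) + C2*exp(4*x)*sin(3*x).
Try u_p = A*exp(-3*x). Substituting into the equation and dividing by exp(-3*x) gives A = 1/58, so u_p = exp(-3*x)/58.

u = exp(-3*x)/58 + C1*cos(3*x)*exp(4*x) + C2*exp(4*x)*sin(3*x)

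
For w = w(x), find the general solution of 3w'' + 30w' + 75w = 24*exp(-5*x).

w = C1*exp(-5*x) + 4*x**2*exp(-5*x) + C2*x*exp(-5*x)

Divide through by 3: w'' + 10w' + 25w = 8*exp(-5*x).
Characteristic equation r² + 10r + 25 = 0 has discriminant (10)² - 4·(25) = 0, so r = -5 is a repeated root.
Hence w_h = (C1 + C2*x)*exp(-5*x).
Since exp(-5*x) solves the homogeneous equation (r = -5 is a root of multiplicity 2), multiply the trial by x^2. Try w_p = A*x^2*exp(-5*x). Substituting into the equation and dividing by exp(-5*x) gives A = 4, so w_p = 4*x^2*exp(-5*x).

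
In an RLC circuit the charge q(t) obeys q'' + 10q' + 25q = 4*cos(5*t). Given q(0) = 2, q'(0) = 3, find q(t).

q = 2*exp(-5*t) + 2*sin(5*t)/25 + 63*t*exp(-5*t)/5

Characteristic equation r² + 10r + 25 = 0 has discriminant (10)² - 4·(25) = 0, so r = -5 is a repeated root.
Hence q_h = (C1 + C2*t)*exp(-5*t).
Try q_p = A*cos(5*t) + B*sin(5*t). Substituting and equating the coefficients of cos(5t) and sin(5t) gives A = 0, B = 2/25, so q_p = 2*sin(5*t)/25.
General solution: q = 2*sin(5*t)/25 + C1*exp(-5*t) + C2*t*exp(-5*t).
Apply the initial conditions: q(0) = C1 = 2 and q'(0) = 2/5 + C2 - 5*C1 = 3. Solving gives C1 = 2, C2 = 63/5.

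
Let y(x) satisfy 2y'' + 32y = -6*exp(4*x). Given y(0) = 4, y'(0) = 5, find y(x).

Divide through by 2: y'' + 16y = -3*exp(4*x).
Characteristic equation r² + 16 = 0 has discriminant (0)² - 4·(16) = -64 < 0, so r = ± 4i.
Hence y_h = C1*cos(4*x) + C2*sin(4*x).
Try y_p = A*exp(4*x). Substituting into the equation and dividing by exp(4*x) gives A = -3/32, so y_p = -3*exp(4*x)/32.
General solution: y = -3*exp(4*x)/32 + C1*cos(4*x) + C2*sin(4*x).
Apply the initial conditions: y(0) = -3/32 + C1 = 4 and y'(0) = -3/8 + 4*C2 = 5. Solving gives C1 = 131/32, C2 = 43/32.

y = -3*exp(4*x)/32 + 43*sin(4*x)/32 + 131*cos(4*x)/32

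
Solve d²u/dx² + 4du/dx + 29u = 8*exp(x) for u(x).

u = 4*exp(x)/17 + C1*cos(5*x)*exp(-2*x) + C2*exp(-2*x)*sin(5*x)

Characteristic equation r² + 4r + 29 = 0 has discriminant (4)² - 4·(29) = -100 < 0, so r = -2 ± 5i.
Hence u_h = C1*cos(5*x)*exp(-2*x) + C2*exp(-2*x)*sin(5*x).
Try u_p = A*exp(x). Substituting into the equation and dividing by exp(x) gives A = 4/17, so u_p = 4*exp(x)/17.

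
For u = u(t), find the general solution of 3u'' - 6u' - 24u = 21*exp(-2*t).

Divide through by 3: u'' - 2u' - 8u = 7*exp(-2*t).
Characteristic equation r² - 2r - 8 = 0 factors as (r + 2)(r - 4) = 0, so r = -2, 4.
Hence u_h = C1*exp(-2*t) + C2*exp(4*t).
Since exp(-2*t) solves the homogeneous equation (r = -2 is a root of multiplicity 1), multiply the trial by t. Try u_p = A*t*exp(-2*t). Substituting into the equation and dividing by exp(-2*t) gives A = -7/6, so u_p = -7*t*exp(-2*t)/6.

u = C1*exp(-2*t) + C2*exp(4*t) - 7*t*exp(-2*t)/6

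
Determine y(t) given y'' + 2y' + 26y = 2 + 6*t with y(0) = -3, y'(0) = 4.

Characteristic equation r² + 2r + 26 = 0 has discriminant (2)² - 4·(26) = -100 < 0, so r = -1 ± 5i.
Hence y_h = C1*cos(5*t)*exp(-t) + C2*exp(-t)*sin(5*t).
For the particular solution try y_p = A0 + A1*t. Substituting and matching coefficients of each power of t gives A0 = 10/169, A1 = 3/13, so y_p = 10/169 + 3*t/13.
General solution: y = 10/169 + 3*t/13 + C1*cos(5*t)*exp(-t) + C2*exp(-t)*sin(5*t).
Apply the initial conditions: y(0) = 10/169 + C1 = -3 and y'(0) = 3/13 - C1 + 5*C2 = 4. Solving gives C1 = -517/169, C2 = 24/169.

y = 10/169 + 3*t/13 - 517*cos(5*t)*exp(-t)/169 + 24*exp(-t)*sin(5*t)/169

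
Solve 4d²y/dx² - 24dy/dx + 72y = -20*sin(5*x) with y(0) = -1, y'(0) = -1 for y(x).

Divide through by 4: y'' - 6y' + 18y = -5*sin(5*x).
Characteristic equation r² - 6r + 18 = 0 has discriminant (-6)² - 4·(18) = -36 < 0, so r = 3 ± 3i.
Hence y_h = C1*cos(3*x)*exp(3*x) + C2*exp(3*x)*sin(3*x).
Try y_p = A*cos(5*x) + B*sin(5*x). Substituting and equating the coefficients of cos(5x) and sin(5x) gives A = -150/949, B = 35/949, so y_p = -150*cos(5*x)/949 + 35*sin(5*x)/949.
General solution: y = -150*cos(5*x)/949 + 35*sin(5*x)/949 + C1*cos(3*x)*exp(3*x) + C2*exp(3*x)*sin(3*x).
Apply the initial conditions: y(0) = -150/949 + C1 = -1 and y'(0) = 175/949 + 3*C1 + 3*C2 = -1. Solving gives C1 = -799/949, C2 = 1273/2847.

y = -150*cos(5*x)/949 + 35*sin(5*x)/949 - 799*cos(3*x)*exp(3*x)/949 + 1273*exp(3*x)*sin(3*x)/2847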